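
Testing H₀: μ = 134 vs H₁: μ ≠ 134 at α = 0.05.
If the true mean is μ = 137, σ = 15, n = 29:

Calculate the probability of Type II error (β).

Answer: β ≈ 0.8102

Derivation:
SE = σ/√n = 15/√29 = 2.7854
Critical values: μ₀ ± z_0.025×SE = 134 ± 1.960×2.7854
Acceptance region: (128.5406, 139.4594)
Under H₁ (μ = 137): z_high = (139.4594 - 137)/2.7854 = 0.8830, z_low = (128.5406 - 137)/2.7854 = -3.0371
β = P(not reject | H₁) = Φ(0.8830) - Φ(-3.0371) ≈ 0.8102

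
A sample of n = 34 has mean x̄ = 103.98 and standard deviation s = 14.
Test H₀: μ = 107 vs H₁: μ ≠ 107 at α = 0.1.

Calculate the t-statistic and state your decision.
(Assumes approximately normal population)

df = n - 1 = 33
SE = s/√n = 14/√34 = 2.4010
t = (x̄ - μ₀)/SE = (103.98 - 107)/2.4010 = -1.2578
Critical value: t_{0.05,33} = ±1.692
p-value ≈ 0.2173
Decision: fail to reject H₀

Answer: t = -1.2578, fail to reject H₀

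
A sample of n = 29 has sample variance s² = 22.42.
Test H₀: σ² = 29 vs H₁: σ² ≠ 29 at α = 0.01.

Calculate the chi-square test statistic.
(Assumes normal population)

df = n - 1 = 28
χ² = (n-1)s²/σ₀² = 28×22.42/29 = 21.6469
Critical values: χ²_{0.995,28} = 12.461, χ²_{0.005,28} = 50.993
Rejection region: χ² < 12.461 or χ² > 50.993
Decision: fail to reject H₀

Answer: χ² = 21.6469, fail to reject H₀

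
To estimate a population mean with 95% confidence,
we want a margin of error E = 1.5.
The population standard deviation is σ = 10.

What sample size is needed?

z_0.025 = 1.960
n = (z×σ/E)² = (1.960×10/1.5)²
n = 170.7378
Round up: n = 171

Answer: n = 171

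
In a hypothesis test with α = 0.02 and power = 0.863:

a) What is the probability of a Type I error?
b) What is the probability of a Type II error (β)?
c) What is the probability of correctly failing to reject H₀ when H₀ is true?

a) Type I error probability = α = 0.02
b) Power = P(reject H₀ | H₁ true) = 1 - β = 0.863, so Type II error probability = β = 1 - Power = 0.137
c) P(fail to reject H₀ | H₀ true) = 1 - α = 0.98

Answer: a) 0.02, b) 0.137, c) 0.98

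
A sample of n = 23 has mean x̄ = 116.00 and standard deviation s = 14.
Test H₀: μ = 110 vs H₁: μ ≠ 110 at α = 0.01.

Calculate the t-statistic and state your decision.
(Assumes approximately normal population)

df = n - 1 = 22
SE = s/√n = 14/√23 = 2.9192
t = (x̄ - μ₀)/SE = (116.00 - 110)/2.9192 = 2.0554
Critical value: t_{0.005,22} = ±2.819
p-value ≈ 0.0519
Decision: fail to reject H₀

Answer: t = 2.0554, fail to reject H₀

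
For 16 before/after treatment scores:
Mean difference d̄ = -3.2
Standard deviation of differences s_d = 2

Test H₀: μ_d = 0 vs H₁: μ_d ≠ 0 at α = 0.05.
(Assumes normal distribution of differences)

df = n - 1 = 15
SE = s_d/√n = 2/√16 = 0.5000
t = d̄/SE = -3.2/0.5000 = -6.4000
Critical value: t_{0.025,15} = ±2.131
p-value < 0.0001
Decision: reject H₀

Answer: t = -6.4000, reject H₀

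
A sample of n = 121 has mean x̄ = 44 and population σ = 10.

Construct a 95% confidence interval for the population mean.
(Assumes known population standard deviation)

Confidence level: 95%, α = 0.05
z_0.025 = 1.960
SE = σ/√n = 10/√121 = 0.9091
Margin of error = 1.960 × 0.9091 = 1.7818
CI: x̄ ± margin = 44 ± 1.7818
CI: (42.2182, 45.7818)

Answer: (42.2182, 45.7818)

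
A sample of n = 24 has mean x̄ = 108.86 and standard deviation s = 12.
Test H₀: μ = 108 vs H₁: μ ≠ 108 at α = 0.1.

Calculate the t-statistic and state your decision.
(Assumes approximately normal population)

Answer: t = 0.3511, fail to reject H₀

Derivation:
df = n - 1 = 23
SE = s/√n = 12/√24 = 2.4495
t = (x̄ - μ₀)/SE = (108.86 - 108)/2.4495 = 0.3511
Critical value: t_{0.05,23} = ±1.714
p-value ≈ 0.7287
Decision: fail to reject H₀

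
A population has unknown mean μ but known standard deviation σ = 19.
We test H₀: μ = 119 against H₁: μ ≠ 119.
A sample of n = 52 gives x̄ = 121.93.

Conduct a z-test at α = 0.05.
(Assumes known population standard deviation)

Standard error: SE = σ/√n = 19/√52 = 2.6348
z-statistic: z = (x̄ - μ₀)/SE = (121.93 - 119)/2.6348 = 1.1120
Critical value: ±1.960
p-value = 0.2661
Decision: fail to reject H₀

Answer: z = 1.1120, fail to reject H₀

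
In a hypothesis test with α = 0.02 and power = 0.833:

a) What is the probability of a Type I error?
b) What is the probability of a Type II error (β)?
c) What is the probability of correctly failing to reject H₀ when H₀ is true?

Answer: a) 0.02, b) 0.167, c) 0.98

Derivation:
a) Type I error probability = α = 0.02
b) Power = P(reject H₀ | H₁ true) = 1 - β = 0.833, so Type II error probability = β = 1 - Power = 0.167
c) P(fail to reject H₀ | H₀ true) = 1 - α = 0.98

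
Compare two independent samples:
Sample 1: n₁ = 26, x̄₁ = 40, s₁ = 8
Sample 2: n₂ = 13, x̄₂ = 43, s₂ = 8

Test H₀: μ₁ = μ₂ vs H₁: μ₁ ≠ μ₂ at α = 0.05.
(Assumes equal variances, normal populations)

Answer: t = -1.1040, fail to reject H₀

Derivation:
Pooled variance: s²_p = [25×8² + 12×8²]/(37) = 64.0000
s_p = 8.0000
SE = s_p×√(1/n₁ + 1/n₂) = 8.0000×√(1/26 + 1/13) = 2.7175
t = (x̄₁ - x̄₂)/SE = (40 - 43)/2.7175 = -1.1040
df = 37, t-critical = ±2.026
Decision: fail to reject H₀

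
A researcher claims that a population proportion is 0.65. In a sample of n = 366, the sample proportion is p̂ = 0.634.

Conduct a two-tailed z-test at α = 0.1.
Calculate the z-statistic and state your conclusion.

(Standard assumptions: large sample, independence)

H₀: p = 0.65, H₁: p ≠ 0.65
Standard error: SE = √(p₀(1-p₀)/n) = √(0.65×0.35/366) = 0.024932
z-statistic: z = (p̂ - p₀)/SE = (0.634 - 0.65)/0.024932 = -0.6417
Critical value: z_0.05 = ±1.645
p-value = 0.5211
Decision: fail to reject H₀ at α = 0.1

Answer: z = -0.6417, fail to reject H₀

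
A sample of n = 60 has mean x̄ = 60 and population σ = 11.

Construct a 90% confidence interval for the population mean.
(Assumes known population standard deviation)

Confidence level: 90%, α = 0.1
z_0.05 = 1.645
SE = σ/√n = 11/√60 = 1.4201
Margin of error = 1.645 × 1.4201 = 2.3361
CI: x̄ ± margin = 60 ± 2.3361
CI: (57.6639, 62.3361)

Answer: (57.6639, 62.3361)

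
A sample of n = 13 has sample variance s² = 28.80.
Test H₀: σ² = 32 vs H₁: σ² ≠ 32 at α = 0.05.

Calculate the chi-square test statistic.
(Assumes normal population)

df = n - 1 = 12
χ² = (n-1)s²/σ₀² = 12×28.80/32 = 10.8000
Critical values: χ²_{0.975,12} = 4.404, χ²_{0.025,12} = 23.337
Rejection region: χ² < 4.404 or χ² > 23.337
Decision: fail to reject H₀

Answer: χ² = 10.8000, fail to reject H₀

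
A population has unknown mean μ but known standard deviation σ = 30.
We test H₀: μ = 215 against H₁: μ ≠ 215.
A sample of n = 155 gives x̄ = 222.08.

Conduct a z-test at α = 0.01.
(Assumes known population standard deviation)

Standard error: SE = σ/√n = 30/√155 = 2.4097
z-statistic: z = (x̄ - μ₀)/SE = (222.08 - 215)/2.4097 = 2.9381
Critical value: ±2.576
p-value = 0.0033
Decision: reject H₀

Answer: z = 2.9381, reject H₀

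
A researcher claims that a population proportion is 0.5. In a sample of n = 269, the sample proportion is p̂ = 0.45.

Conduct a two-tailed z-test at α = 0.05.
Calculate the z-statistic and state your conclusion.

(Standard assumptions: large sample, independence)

H₀: p = 0.5, H₁: p ≠ 0.5
Standard error: SE = √(p₀(1-p₀)/n) = √(0.5×0.5/269) = 0.030486
z-statistic: z = (p̂ - p₀)/SE = (0.45 - 0.5)/0.030486 = -1.6401
Critical value: z_0.025 = ±1.960
p-value = 0.1010
Decision: fail to reject H₀ at α = 0.05

Answer: z = -1.6401, fail to reject H₀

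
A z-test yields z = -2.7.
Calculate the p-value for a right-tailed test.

For z = -2.7:
p = P(Z > -2.7) = 1 - Φ(-2.7) = 0.9965

Answer: p-value ≈ 0.9965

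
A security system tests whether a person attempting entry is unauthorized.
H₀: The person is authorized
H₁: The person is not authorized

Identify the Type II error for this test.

A Type I error (probability α) occurs when we reject a true H₀.
A Type II error (probability β) occurs when we fail to reject a false H₀.

Answer: Granting entry to an unauthorized person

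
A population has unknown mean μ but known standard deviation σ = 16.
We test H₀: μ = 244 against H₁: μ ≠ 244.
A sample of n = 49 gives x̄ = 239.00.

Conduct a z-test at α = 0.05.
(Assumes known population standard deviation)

Standard error: SE = σ/√n = 16/√49 = 2.2857
z-statistic: z = (x̄ - μ₀)/SE = (239.00 - 244)/2.2857 = -2.1875
Critical value: ±1.960
p-value = 0.0287
Decision: reject H₀

Answer: z = -2.1875, reject H₀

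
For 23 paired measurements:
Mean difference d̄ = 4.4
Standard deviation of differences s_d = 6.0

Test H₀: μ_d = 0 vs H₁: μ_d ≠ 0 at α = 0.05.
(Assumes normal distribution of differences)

df = n - 1 = 22
SE = s_d/√n = 6.0/√23 = 1.2511
t = d̄/SE = 4.4/1.2511 = 3.5169
Critical value: t_{0.025,22} = ±2.074
p-value ≈ 0.0019
Decision: reject H₀

Answer: t = 3.5169, reject H₀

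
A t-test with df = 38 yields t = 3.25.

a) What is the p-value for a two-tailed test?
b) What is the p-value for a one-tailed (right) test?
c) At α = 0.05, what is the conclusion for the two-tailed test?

Using t-distribution with df = 38:
a) Two-tailed: p = 2×P(T > 3.25) = 0.0024
b) One-tailed: p = P(T > 3.25) = 0.0012
c) 0.0024 < 0.05, reject H₀

Answer: a) 0.0024, b) 0.0012, c) reject H₀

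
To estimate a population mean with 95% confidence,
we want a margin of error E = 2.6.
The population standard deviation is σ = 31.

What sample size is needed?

Answer: n = 547

Derivation:
z_0.025 = 1.960
n = (z×σ/E)² = (1.960×31/2.6)²
n = 546.1209
Round up: n = 547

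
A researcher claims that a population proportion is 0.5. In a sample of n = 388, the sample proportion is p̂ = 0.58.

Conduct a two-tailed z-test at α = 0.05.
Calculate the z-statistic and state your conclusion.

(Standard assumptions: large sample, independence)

Answer: z = 3.1516, reject H₀

Derivation:
H₀: p = 0.5, H₁: p ≠ 0.5
Standard error: SE = √(p₀(1-p₀)/n) = √(0.5×0.5/388) = 0.025384
z-statistic: z = (p̂ - p₀)/SE = (0.58 - 0.5)/0.025384 = 3.1516
Critical value: z_0.025 = ±1.960
p-value = 0.0016
Decision: reject H₀ at α = 0.05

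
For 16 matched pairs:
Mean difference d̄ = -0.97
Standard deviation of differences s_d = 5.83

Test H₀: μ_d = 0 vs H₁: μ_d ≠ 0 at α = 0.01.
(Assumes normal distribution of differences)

Answer: t = -0.6655, fail to reject H₀

Derivation:
df = n - 1 = 15
SE = s_d/√n = 5.83/√16 = 1.4575
t = d̄/SE = -0.97/1.4575 = -0.6655
Critical value: t_{0.005,15} = ±2.947
p-value ≈ 0.5158
Decision: fail to reject H₀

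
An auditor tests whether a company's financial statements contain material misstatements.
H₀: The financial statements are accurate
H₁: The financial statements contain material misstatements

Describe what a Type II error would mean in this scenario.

Answer: Failing to detect material misstatements that are actually present

Derivation:
Type I error (α): Rejecting H₀ when H₀ is true
Type II error (β): Failing to reject H₀ when H₁ is true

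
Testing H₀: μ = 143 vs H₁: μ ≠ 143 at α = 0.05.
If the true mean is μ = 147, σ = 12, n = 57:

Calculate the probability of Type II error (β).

Answer: β ≈ 0.2889

Derivation:
SE = σ/√n = 12/√57 = 1.5894
Critical values: μ₀ ± z_0.025×SE = 143 ± 1.960×1.5894
Acceptance region: (139.8848, 146.1152)
Under H₁ (μ = 147): z_high = (146.1152 - 147)/1.5894 = -0.5567, z_low = (139.8848 - 147)/1.5894 = -4.4767
β = P(not reject | H₁) = Φ(-0.5567) - Φ(-4.4767) ≈ 0.2889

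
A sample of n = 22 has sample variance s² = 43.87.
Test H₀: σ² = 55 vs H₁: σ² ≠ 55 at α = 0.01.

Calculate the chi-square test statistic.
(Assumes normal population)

df = n - 1 = 21
χ² = (n-1)s²/σ₀² = 21×43.87/55 = 16.7504
Critical values: χ²_{0.995,21} = 8.034, χ²_{0.005,21} = 41.401
Rejection region: χ² < 8.034 or χ² > 41.401
Decision: fail to reject H₀

Answer: χ² = 16.7504, fail to reject H₀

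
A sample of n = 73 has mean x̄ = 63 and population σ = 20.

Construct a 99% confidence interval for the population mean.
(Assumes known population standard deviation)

Answer: (56.9701, 69.0299)

Derivation:
Confidence level: 99%, α = 0.01
z_0.005 = 2.576
SE = σ/√n = 20/√73 = 2.3408
Margin of error = 2.576 × 2.3408 = 6.0299
CI: x̄ ± margin = 63 ± 6.0299
CI: (56.9701, 69.0299)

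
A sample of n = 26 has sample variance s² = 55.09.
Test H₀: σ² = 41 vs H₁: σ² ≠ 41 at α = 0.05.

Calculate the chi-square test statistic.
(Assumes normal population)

df = n - 1 = 25
χ² = (n-1)s²/σ₀² = 25×55.09/41 = 33.5915
Critical values: χ²_{0.975,25} = 13.120, χ²_{0.025,25} = 40.646
Rejection region: χ² < 13.120 or χ² > 40.646
Decision: fail to reject H₀

Answer: χ² = 33.5915, fail to reject H₀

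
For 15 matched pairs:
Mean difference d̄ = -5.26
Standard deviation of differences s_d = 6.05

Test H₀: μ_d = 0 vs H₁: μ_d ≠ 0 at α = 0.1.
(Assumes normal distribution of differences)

Answer: t = -3.3673, reject H₀

Derivation:
df = n - 1 = 14
SE = s_d/√n = 6.05/√15 = 1.5621
t = d̄/SE = -5.26/1.5621 = -3.3673
Critical value: t_{0.05,14} = ±1.761
p-value ≈ 0.0046
Decision: reject H₀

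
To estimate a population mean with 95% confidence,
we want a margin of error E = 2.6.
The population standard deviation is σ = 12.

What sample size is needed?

Answer: n = 82

Derivation:
z_0.025 = 1.960
n = (z×σ/E)² = (1.960×12/2.6)²
n = 81.8329
Round up: n = 82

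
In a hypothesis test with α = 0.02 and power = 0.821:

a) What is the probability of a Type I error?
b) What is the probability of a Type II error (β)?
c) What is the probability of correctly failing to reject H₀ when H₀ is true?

a) Type I error probability = α = 0.02
b) Power = P(reject H₀ | H₁ true) = 1 - β = 0.821, so Type II error probability = β = 1 - Power = 0.179
c) P(fail to reject H₀ | H₀ true) = 1 - α = 0.98

Answer: a) 0.02, b) 0.179, c) 0.98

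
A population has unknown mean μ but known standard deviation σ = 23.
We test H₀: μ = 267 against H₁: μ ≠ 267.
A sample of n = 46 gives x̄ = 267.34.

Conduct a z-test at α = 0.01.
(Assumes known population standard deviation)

Answer: z = 0.1003, fail to reject H₀

Derivation:
Standard error: SE = σ/√n = 23/√46 = 3.3912
z-statistic: z = (x̄ - μ₀)/SE = (267.34 - 267)/3.3912 = 0.1003
Critical value: ±2.576
p-value = 0.9201
Decision: fail to reject H₀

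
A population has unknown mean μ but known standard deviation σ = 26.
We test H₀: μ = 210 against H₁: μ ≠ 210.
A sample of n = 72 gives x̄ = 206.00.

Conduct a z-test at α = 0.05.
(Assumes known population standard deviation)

Standard error: SE = σ/√n = 26/√72 = 3.0641
z-statistic: z = (x̄ - μ₀)/SE = (206.00 - 210)/3.0641 = -1.3054
Critical value: ±1.960
p-value = 0.1918
Decision: fail to reject H₀

Answer: z = -1.3054, fail to reject H₀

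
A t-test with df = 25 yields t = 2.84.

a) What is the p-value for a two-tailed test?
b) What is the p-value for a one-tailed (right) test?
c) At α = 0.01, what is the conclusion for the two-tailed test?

Using t-distribution with df = 25:
a) Two-tailed: p = 2×P(T > 2.84) = 0.0088
b) One-tailed: p = P(T > 2.84) = 0.0044
c) 0.0088 < 0.01, reject H₀

Answer: a) 0.0088, b) 0.0044, c) reject H₀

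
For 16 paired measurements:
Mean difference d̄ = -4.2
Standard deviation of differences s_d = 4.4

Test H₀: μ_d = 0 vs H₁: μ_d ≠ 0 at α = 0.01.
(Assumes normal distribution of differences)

Answer: t = -3.8182, reject H₀

Derivation:
df = n - 1 = 15
SE = s_d/√n = 4.4/√16 = 1.1000
t = d̄/SE = -4.2/1.1000 = -3.8182
Critical value: t_{0.005,15} = ±2.947
p-value ≈ 0.0017
Decision: reject H₀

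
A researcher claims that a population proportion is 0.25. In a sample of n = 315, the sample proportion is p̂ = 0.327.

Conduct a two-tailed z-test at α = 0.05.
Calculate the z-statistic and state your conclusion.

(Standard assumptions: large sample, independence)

Answer: z = 3.1560, reject H₀

Derivation:
H₀: p = 0.25, H₁: p ≠ 0.25
Standard error: SE = √(p₀(1-p₀)/n) = √(0.25×0.75/315) = 0.024398
z-statistic: z = (p̂ - p₀)/SE = (0.327 - 0.25)/0.024398 = 3.1560
Critical value: z_0.025 = ±1.960
p-value = 0.0016
Decision: reject H₀ at α = 0.05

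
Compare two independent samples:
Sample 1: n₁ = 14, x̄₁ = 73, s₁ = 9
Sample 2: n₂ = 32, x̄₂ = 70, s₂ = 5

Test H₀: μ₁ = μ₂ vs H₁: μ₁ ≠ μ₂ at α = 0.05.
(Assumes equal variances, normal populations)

Pooled variance: s²_p = [13×9² + 31×5²]/(44) = 41.5455
s_p = 6.4456
SE = s_p×√(1/n₁ + 1/n₂) = 6.4456×√(1/14 + 1/32) = 2.0654
t = (x̄₁ - x̄₂)/SE = (73 - 70)/2.0654 = 1.4525
df = 44, t-critical = ±2.015
Decision: fail to reject H₀

Answer: t = 1.4525, fail to reject H₀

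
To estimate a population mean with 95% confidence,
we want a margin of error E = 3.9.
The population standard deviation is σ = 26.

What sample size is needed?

Answer: n = 171

Derivation:
z_0.025 = 1.960
n = (z×σ/E)² = (1.960×26/3.9)²
n = 170.7378
Round up: n = 171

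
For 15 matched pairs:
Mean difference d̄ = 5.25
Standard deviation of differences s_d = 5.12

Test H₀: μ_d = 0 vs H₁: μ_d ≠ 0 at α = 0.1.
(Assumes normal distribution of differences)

df = n - 1 = 14
SE = s_d/√n = 5.12/√15 = 1.3220
t = d̄/SE = 5.25/1.3220 = 3.9713
Critical value: t_{0.05,14} = ±1.761
p-value ≈ 0.0014
Decision: reject H₀

Answer: t = 3.9713, reject H₀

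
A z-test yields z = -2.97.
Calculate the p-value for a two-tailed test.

For z = -2.97:
p = 2×P(Z > |-2.97|) = 2×(1 - Φ(2.97)) = 0.0030

Answer: p-value ≈ 0.0030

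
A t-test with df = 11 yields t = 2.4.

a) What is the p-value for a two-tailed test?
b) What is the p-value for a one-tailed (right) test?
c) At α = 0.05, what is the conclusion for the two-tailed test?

Answer: a) 0.0352, b) 0.0176, c) reject H₀

Derivation:
Using t-distribution with df = 11:
a) Two-tailed: p = 2×P(T > 2.4) = 0.0352
b) One-tailed: p = P(T > 2.4) = 0.0176
c) 0.0352 < 0.05, reject H₀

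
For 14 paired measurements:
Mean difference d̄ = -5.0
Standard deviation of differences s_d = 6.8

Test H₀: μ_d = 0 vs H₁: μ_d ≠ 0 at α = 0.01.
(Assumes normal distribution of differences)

Answer: t = -2.7512, fail to reject H₀

Derivation:
df = n - 1 = 13
SE = s_d/√n = 6.8/√14 = 1.8174
t = d̄/SE = -5.0/1.8174 = -2.7512
Critical value: t_{0.005,13} = ±3.012
p-value ≈ 0.0165
Decision: fail to reject H₀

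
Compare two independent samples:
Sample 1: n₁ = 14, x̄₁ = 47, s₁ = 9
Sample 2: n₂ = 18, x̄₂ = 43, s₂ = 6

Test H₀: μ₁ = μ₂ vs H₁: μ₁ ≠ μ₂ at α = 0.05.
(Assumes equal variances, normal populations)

Pooled variance: s²_p = [13×9² + 17×6²]/(30) = 55.5000
s_p = 7.4498
SE = s_p×√(1/n₁ + 1/n₂) = 7.4498×√(1/14 + 1/18) = 2.6547
t = (x̄₁ - x̄₂)/SE = (47 - 43)/2.6547 = 1.5068
df = 30, t-critical = ±2.042
Decision: fail to reject H₀

Answer: t = 1.5068, fail to reject H₀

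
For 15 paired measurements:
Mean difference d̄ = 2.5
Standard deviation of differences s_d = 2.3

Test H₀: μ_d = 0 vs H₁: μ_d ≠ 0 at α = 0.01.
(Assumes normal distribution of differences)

Answer: t = 4.2095, reject H₀

Derivation:
df = n - 1 = 14
SE = s_d/√n = 2.3/√15 = 0.5939
t = d̄/SE = 2.5/0.5939 = 4.2095
Critical value: t_{0.005,14} = ±2.977
p-value ≈ 0.0009
Decision: reject H₀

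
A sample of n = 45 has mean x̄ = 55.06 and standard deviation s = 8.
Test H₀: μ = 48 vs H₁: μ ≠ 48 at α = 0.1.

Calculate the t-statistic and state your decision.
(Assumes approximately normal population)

df = n - 1 = 44
SE = s/√n = 8/√45 = 1.1926
t = (x̄ - μ₀)/SE = (55.06 - 48)/1.1926 = 5.9198
Critical value: t_{0.05,44} = ±1.680
p-value < 0.0001
Decision: reject H₀

Answer: t = 5.9198, reject H₀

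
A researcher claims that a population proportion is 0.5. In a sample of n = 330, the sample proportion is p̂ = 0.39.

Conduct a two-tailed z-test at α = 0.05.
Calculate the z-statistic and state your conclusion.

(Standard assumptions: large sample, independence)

Answer: z = -3.9965, reject H₀

Derivation:
H₀: p = 0.5, H₁: p ≠ 0.5
Standard error: SE = √(p₀(1-p₀)/n) = √(0.5×0.5/330) = 0.027524
z-statistic: z = (p̂ - p₀)/SE = (0.39 - 0.5)/0.027524 = -3.9965
Critical value: z_0.025 = ±1.960
p-value = 0.0001
Decision: reject H₀ at α = 0.05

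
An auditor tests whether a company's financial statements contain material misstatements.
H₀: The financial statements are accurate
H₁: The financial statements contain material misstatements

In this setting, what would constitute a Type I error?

Answer: Concluding the statements are misstated when they are actually accurate

Derivation:
A Type I error (probability α) occurs when we reject a true H₀.
A Type II error (probability β) occurs when we fail to reject a false H₀.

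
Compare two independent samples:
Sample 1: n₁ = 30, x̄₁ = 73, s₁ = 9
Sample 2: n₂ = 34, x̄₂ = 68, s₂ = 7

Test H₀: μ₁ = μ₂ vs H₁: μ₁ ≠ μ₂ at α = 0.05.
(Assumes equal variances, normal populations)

Pooled variance: s²_p = [29×9² + 33×7²]/(62) = 63.9677
s_p = 7.9980
SE = s_p×√(1/n₁ + 1/n₂) = 7.9980×√(1/30 + 1/34) = 2.0034
t = (x̄₁ - x̄₂)/SE = (73 - 68)/2.0034 = 2.4958
df = 62, t-critical = ±1.999
Decision: reject H₀

Answer: t = 2.4958, reject H₀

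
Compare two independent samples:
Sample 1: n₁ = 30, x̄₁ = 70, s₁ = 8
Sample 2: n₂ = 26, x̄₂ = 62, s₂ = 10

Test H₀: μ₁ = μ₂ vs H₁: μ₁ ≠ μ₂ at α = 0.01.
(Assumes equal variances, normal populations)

Pooled variance: s²_p = [29×8² + 25×10²]/(54) = 80.6667
s_p = 8.9815
SE = s_p×√(1/n₁ + 1/n₂) = 8.9815×√(1/30 + 1/26) = 2.4066
t = (x̄₁ - x̄₂)/SE = (70 - 62)/2.4066 = 3.3242
df = 54, t-critical = ±2.670
Decision: reject H₀

Answer: t = 3.3242, reject H₀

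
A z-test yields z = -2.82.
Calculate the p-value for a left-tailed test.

For z = -2.82:
p = P(Z < -2.82) = Φ(-2.82) = 0.0024

Answer: p-value ≈ 0.0024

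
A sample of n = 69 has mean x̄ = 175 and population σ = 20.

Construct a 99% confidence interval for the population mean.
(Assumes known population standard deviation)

Confidence level: 99%, α = 0.01
z_0.005 = 2.576
SE = σ/√n = 20/√69 = 2.4077
Margin of error = 2.576 × 2.4077 = 6.2022
CI: x̄ ± margin = 175 ± 6.2022
CI: (168.7978, 181.2022)

Answer: (168.7978, 181.2022)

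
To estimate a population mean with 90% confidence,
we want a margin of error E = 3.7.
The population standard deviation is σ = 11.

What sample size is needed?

Answer: n = 24

Derivation:
z_0.05 = 1.645
n = (z×σ/E)² = (1.645×11/3.7)²
n = 23.9174
Round up: n = 24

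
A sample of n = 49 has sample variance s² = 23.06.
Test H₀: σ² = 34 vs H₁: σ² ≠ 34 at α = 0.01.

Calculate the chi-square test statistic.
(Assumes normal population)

df = n - 1 = 48
χ² = (n-1)s²/σ₀² = 48×23.06/34 = 32.5553
Critical values: χ²_{0.995,48} = 26.511, χ²_{0.005,48} = 76.969
Rejection region: χ² < 26.511 or χ² > 76.969
Decision: fail to reject H₀

Answer: χ² = 32.5553, fail to reject H₀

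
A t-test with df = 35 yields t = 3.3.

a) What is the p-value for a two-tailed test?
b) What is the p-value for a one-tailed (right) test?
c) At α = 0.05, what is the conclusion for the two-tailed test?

Answer: a) 0.0022, b) 0.0011, c) reject H₀

Derivation:
Using t-distribution with df = 35:
a) Two-tailed: p = 2×P(T > 3.3) = 0.0022
b) One-tailed: p = P(T > 3.3) = 0.0011
c) 0.0022 < 0.05, reject H₀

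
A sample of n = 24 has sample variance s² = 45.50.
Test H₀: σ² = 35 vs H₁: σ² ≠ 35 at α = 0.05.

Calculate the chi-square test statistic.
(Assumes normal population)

df = n - 1 = 23
χ² = (n-1)s²/σ₀² = 23×45.50/35 = 29.9000
Critical values: χ²_{0.975,23} = 11.689, χ²_{0.025,23} = 38.076
Rejection region: χ² < 11.689 or χ² > 38.076
Decision: fail to reject H₀

Answer: χ² = 29.9000, fail to reject H₀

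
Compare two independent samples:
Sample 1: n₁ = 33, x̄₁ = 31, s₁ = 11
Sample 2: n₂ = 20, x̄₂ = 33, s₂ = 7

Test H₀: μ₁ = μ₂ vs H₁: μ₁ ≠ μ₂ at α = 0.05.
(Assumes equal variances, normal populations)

Answer: t = -0.7273, fail to reject H₀

Derivation:
Pooled variance: s²_p = [32×11² + 19×7²]/(51) = 94.1765
s_p = 9.7045
SE = s_p×√(1/n₁ + 1/n₂) = 9.7045×√(1/33 + 1/20) = 2.7500
t = (x̄₁ - x̄₂)/SE = (31 - 33)/2.7500 = -0.7273
df = 51, t-critical = ±2.008
Decision: fail to reject H₀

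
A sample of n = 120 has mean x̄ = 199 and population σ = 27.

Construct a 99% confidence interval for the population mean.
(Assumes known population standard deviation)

Confidence level: 99%, α = 0.01
z_0.005 = 2.576
SE = σ/√n = 27/√120 = 2.4648
Margin of error = 2.576 × 2.4648 = 6.3493
CI: x̄ ± margin = 199 ± 6.3493
CI: (192.6507, 205.3493)

Answer: (192.6507, 205.3493)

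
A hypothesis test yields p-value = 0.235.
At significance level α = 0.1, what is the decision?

Compare p-value to α:
0.235 ≥ 0.1
Decision: fail to reject H₀

Answer: fail to reject H₀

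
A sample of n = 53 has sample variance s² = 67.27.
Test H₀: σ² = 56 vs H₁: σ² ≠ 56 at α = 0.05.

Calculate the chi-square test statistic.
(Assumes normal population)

Answer: χ² = 62.4650, fail to reject H₀

Derivation:
df = n - 1 = 52
χ² = (n-1)s²/σ₀² = 52×67.27/56 = 62.4650
Critical values: χ²_{0.975,52} = 33.968, χ²_{0.025,52} = 73.810
Rejection region: χ² < 33.968 or χ² > 73.810
Decision: fail to reject H₀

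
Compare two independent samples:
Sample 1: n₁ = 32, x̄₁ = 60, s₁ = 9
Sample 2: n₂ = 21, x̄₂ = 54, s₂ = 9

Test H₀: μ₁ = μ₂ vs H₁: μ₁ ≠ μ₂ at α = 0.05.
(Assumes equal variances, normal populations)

Answer: t = 2.3739, reject H₀

Derivation:
Pooled variance: s²_p = [31×9² + 20×9²]/(51) = 81.0000
s_p = 9.0000
SE = s_p×√(1/n₁ + 1/n₂) = 9.0000×√(1/32 + 1/21) = 2.5275
t = (x̄₁ - x̄₂)/SE = (60 - 54)/2.5275 = 2.3739
df = 51, t-critical = ±2.008
Decision: reject H₀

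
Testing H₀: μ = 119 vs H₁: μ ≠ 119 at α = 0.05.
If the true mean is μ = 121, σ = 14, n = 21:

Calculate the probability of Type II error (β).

SE = σ/√n = 14/√21 = 3.0551
Critical values: μ₀ ± z_0.025×SE = 119 ± 1.960×3.0551
Acceptance region: (113.0120, 124.9880)
Under H₁ (μ = 121): z_high = (124.9880 - 121)/3.0551 = 1.3054, z_low = (113.0120 - 121)/3.0551 = -2.6146
β = P(not reject | H₁) = Φ(1.3054) - Φ(-2.6146) ≈ 0.8997

Answer: β ≈ 0.8997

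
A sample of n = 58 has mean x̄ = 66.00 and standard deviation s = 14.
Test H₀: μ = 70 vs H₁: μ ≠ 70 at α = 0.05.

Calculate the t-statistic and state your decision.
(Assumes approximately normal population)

df = n - 1 = 57
SE = s/√n = 14/√58 = 1.8383
t = (x̄ - μ₀)/SE = (66.00 - 70)/1.8383 = -2.1759
Critical value: t_{0.025,57} = ±2.002
p-value ≈ 0.0337
Decision: reject H₀

Answer: t = -2.1759, reject H₀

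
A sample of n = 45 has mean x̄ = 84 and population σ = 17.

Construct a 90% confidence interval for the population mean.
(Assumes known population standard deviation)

Answer: (79.8312, 88.1688)

Derivation:
Confidence level: 90%, α = 0.1
z_0.05 = 1.645
SE = σ/√n = 17/√45 = 2.5342
Margin of error = 1.645 × 2.5342 = 4.1688
CI: x̄ ± margin = 84 ± 4.1688
CI: (79.8312, 88.1688)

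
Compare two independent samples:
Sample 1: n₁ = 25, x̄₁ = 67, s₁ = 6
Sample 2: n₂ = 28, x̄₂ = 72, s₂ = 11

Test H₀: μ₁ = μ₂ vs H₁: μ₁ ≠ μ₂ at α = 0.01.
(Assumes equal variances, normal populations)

Answer: t = -2.0190, fail to reject H₀

Derivation:
Pooled variance: s²_p = [24×6² + 27×11²]/(51) = 81.0000
s_p = 9.0000
SE = s_p×√(1/n₁ + 1/n₂) = 9.0000×√(1/25 + 1/28) = 2.4765
t = (x̄₁ - x̄₂)/SE = (67 - 72)/2.4765 = -2.0190
df = 51, t-critical = ±2.676
Decision: fail to reject H₀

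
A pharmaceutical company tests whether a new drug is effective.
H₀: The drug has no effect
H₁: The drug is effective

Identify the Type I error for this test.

A Type I error (probability α) occurs when we reject a true H₀.
A Type II error (probability β) occurs when we fail to reject a false H₀.

Answer: Concluding the drug is effective when it actually has no effect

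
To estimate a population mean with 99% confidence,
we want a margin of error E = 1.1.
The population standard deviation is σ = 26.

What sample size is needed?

z_0.005 = 2.576
n = (z×σ/E)² = (2.576×26/1.1)²
n = 3707.2600
Round up: n = 3708

Answer: n = 3708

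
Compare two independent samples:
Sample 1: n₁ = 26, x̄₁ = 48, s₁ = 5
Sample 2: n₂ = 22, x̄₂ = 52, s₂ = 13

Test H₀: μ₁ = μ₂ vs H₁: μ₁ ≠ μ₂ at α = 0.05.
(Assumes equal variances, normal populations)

Answer: t = -1.4496, fail to reject H₀

Derivation:
Pooled variance: s²_p = [25×5² + 21×13²]/(46) = 90.7391
s_p = 9.5257
SE = s_p×√(1/n₁ + 1/n₂) = 9.5257×√(1/26 + 1/22) = 2.7594
t = (x̄₁ - x̄₂)/SE = (48 - 52)/2.7594 = -1.4496
df = 46, t-critical = ±2.013
Decision: fail to reject H₀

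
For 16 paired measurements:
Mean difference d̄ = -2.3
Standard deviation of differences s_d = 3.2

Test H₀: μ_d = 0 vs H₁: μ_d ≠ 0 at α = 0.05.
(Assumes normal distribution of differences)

df = n - 1 = 15
SE = s_d/√n = 3.2/√16 = 0.8000
t = d̄/SE = -2.3/0.8000 = -2.8750
Critical value: t_{0.025,15} = ±2.131
p-value ≈ 0.0116
Decision: reject H₀

Answer: t = -2.8750, reject H₀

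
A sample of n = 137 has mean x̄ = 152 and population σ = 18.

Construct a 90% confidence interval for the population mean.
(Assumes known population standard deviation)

Confidence level: 90%, α = 0.1
z_0.05 = 1.645
SE = σ/√n = 18/√137 = 1.5378
Margin of error = 1.645 × 1.5378 = 2.5297
CI: x̄ ± margin = 152 ± 2.5297
CI: (149.4703, 154.5297)

Answer: (149.4703, 154.5297)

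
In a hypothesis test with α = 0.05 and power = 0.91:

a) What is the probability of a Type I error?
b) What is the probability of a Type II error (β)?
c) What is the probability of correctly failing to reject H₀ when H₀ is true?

Answer: a) 0.05, b) 0.09, c) 0.95

Derivation:
a) Type I error probability = α = 0.05
b) Power = P(reject H₀ | H₁ true) = 1 - β = 0.91, so Type II error probability = β = 1 - Power = 0.09
c) P(fail to reject H₀ | H₀ true) = 1 - α = 0.95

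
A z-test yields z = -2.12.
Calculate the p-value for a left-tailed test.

For z = -2.12:
p = P(Z < -2.12) = Φ(-2.12) = 0.0170

Answer: p-value ≈ 0.0170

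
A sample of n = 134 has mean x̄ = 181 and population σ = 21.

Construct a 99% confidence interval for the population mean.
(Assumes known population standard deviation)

Confidence level: 99%, α = 0.01
z_0.005 = 2.576
SE = σ/√n = 21/√134 = 1.8141
Margin of error = 2.576 × 1.8141 = 4.6731
CI: x̄ ± margin = 181 ± 4.6731
CI: (176.3269, 185.6731)

Answer: (176.3269, 185.6731)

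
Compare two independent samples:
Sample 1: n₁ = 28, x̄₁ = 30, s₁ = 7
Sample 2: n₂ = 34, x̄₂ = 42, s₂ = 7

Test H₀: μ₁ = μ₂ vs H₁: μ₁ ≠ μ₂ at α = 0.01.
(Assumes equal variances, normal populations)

Answer: t = -6.7174, reject H₀

Derivation:
Pooled variance: s²_p = [27×7² + 33×7²]/(60) = 49.0000
s_p = 7.0000
SE = s_p×√(1/n₁ + 1/n₂) = 7.0000×√(1/28 + 1/34) = 1.7864
t = (x̄₁ - x̄₂)/SE = (30 - 42)/1.7864 = -6.7174
df = 60, t-critical = ±2.660
Decision: reject H₀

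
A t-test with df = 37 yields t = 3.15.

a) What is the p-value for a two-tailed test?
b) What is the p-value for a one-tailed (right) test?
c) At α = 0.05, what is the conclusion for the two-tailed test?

Answer: a) 0.0032, b) 0.0016, c) reject H₀

Derivation:
Using t-distribution with df = 37:
a) Two-tailed: p = 2×P(T > 3.15) = 0.0032
b) One-tailed: p = P(T > 3.15) = 0.0016
c) 0.0032 < 0.05, reject H₀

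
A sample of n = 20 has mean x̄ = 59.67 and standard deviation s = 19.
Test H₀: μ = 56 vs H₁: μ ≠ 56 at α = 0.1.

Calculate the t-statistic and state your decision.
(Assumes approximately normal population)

Answer: t = 0.8638, fail to reject H₀

Derivation:
df = n - 1 = 19
SE = s/√n = 19/√20 = 4.2485
t = (x̄ - μ₀)/SE = (59.67 - 56)/4.2485 = 0.8638
Critical value: t_{0.05,19} = ±1.729
p-value ≈ 0.3985
Decision: fail to reject H₀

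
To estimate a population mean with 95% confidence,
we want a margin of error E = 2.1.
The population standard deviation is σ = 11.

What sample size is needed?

z_0.025 = 1.960
n = (z×σ/E)² = (1.960×11/2.1)²
n = 105.4044
Round up: n = 106

Answer: n = 106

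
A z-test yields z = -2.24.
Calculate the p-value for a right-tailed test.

For z = -2.24:
p = P(Z > -2.24) = 1 - Φ(-2.24) = 0.9875

Answer: p-value ≈ 0.9875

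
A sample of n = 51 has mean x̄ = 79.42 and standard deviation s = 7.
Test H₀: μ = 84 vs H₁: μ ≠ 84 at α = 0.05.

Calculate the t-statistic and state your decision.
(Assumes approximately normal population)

Answer: t = -4.6725, reject H₀

Derivation:
df = n - 1 = 50
SE = s/√n = 7/√51 = 0.9802
t = (x̄ - μ₀)/SE = (79.42 - 84)/0.9802 = -4.6725
Critical value: t_{0.025,50} = ±2.009
p-value < 0.0001
Decision: reject H₀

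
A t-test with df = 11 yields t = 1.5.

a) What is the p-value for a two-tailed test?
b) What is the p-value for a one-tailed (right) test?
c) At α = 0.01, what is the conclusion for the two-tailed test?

Answer: a) 0.1618, b) 0.0809, c) fail to reject H₀

Derivation:
Using t-distribution with df = 11:
a) Two-tailed: p = 2×P(T > 1.5) = 0.1618
b) One-tailed: p = P(T > 1.5) = 0.0809
c) 0.1618 ≥ 0.01, fail to reject H₀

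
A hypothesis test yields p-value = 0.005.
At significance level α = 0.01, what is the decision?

Answer: reject H₀

Derivation:
Compare p-value to α:
0.005 < 0.01
Decision: reject H₀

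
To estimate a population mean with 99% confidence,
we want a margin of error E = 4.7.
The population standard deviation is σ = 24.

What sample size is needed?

z_0.005 = 2.576
n = (z×σ/E)² = (2.576×24/4.7)²
n = 173.0288
Round up: n = 174

Answer: n = 174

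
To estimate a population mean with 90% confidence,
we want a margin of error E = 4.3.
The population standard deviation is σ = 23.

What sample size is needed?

z_0.05 = 1.645
n = (z×σ/E)² = (1.645×23/4.3)²
n = 77.4195
Round up: n = 78

Answer: n = 78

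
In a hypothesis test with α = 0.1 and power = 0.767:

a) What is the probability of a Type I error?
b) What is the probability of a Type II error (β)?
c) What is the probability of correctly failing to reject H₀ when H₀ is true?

a) Type I error probability = α = 0.1
b) Power = P(reject H₀ | H₁ true) = 1 - β = 0.767, so Type II error probability = β = 1 - Power = 0.233
c) P(fail to reject H₀ | H₀ true) = 1 - α = 0.9

Answer: a) 0.1, b) 0.233, c) 0.9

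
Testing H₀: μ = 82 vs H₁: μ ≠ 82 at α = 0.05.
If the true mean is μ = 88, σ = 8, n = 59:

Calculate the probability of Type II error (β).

SE = σ/√n = 8/√59 = 1.0415
Critical values: μ₀ ± z_0.025×SE = 82 ± 1.960×1.0415
Acceptance region: (79.9587, 84.0413)
Under H₁ (μ = 88): z_high = (84.0413 - 88)/1.0415 = -3.8010, z_low = (79.9587 - 88)/1.0415 = -7.7209
β = P(not reject | H₁) = Φ(-3.8010) - Φ(-7.7209) ≈ 0.0001

Answer: β ≈ 0.0001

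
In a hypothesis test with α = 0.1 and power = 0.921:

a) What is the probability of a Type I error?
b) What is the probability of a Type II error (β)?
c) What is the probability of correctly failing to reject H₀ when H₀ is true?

a) Type I error probability = α = 0.1
b) Power = P(reject H₀ | H₁ true) = 1 - β = 0.921, so Type II error probability = β = 1 - Power = 0.079
c) P(fail to reject H₀ | H₀ true) = 1 - α = 0.9

Answer: a) 0.1, b) 0.079, c) 0.9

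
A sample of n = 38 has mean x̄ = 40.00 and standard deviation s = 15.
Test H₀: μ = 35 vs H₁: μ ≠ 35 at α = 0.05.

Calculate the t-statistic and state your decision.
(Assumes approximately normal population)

Answer: t = 2.0548, reject H₀

Derivation:
df = n - 1 = 37
SE = s/√n = 15/√38 = 2.4333
t = (x̄ - μ₀)/SE = (40.00 - 35)/2.4333 = 2.0548
Critical value: t_{0.025,37} = ±2.026
p-value ≈ 0.0470
Decision: reject H₀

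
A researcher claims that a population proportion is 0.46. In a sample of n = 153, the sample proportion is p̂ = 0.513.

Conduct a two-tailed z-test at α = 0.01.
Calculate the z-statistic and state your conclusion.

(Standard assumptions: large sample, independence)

Answer: z = 1.3154, fail to reject H₀

Derivation:
H₀: p = 0.46, H₁: p ≠ 0.46
Standard error: SE = √(p₀(1-p₀)/n) = √(0.46×0.54/153) = 0.040293
z-statistic: z = (p̂ - p₀)/SE = (0.513 - 0.46)/0.040293 = 1.3154
Critical value: z_0.005 = ±2.576
p-value = 0.1884
Decision: fail to reject H₀ at α = 0.01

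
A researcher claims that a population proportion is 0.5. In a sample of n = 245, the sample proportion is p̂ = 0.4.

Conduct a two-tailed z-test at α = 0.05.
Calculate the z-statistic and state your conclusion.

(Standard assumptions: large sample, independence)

Answer: z = -3.1305, reject H₀

Derivation:
H₀: p = 0.5, H₁: p ≠ 0.5
Standard error: SE = √(p₀(1-p₀)/n) = √(0.5×0.5/245) = 0.031944
z-statistic: z = (p̂ - p₀)/SE = (0.4 - 0.5)/0.031944 = -3.1305
Critical value: z_0.025 = ±1.960
p-value = 0.0017
Decision: reject H₀ at α = 0.05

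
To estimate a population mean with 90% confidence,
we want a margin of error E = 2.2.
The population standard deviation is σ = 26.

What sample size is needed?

Answer: n = 378

Derivation:
z_0.05 = 1.645
n = (z×σ/E)² = (1.645×26/2.2)²
n = 377.9489
Round up: n = 378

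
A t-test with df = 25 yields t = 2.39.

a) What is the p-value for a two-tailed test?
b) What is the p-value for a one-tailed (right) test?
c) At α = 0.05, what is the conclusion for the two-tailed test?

Answer: a) 0.0247, b) 0.0124, c) reject H₀

Derivation:
Using t-distribution with df = 25:
a) Two-tailed: p = 2×P(T > 2.39) = 0.0247
b) One-tailed: p = P(T > 2.39) = 0.0124
c) 0.0247 < 0.05, reject H₀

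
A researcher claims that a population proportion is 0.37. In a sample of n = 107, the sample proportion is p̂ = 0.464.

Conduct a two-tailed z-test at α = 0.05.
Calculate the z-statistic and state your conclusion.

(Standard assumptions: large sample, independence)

H₀: p = 0.37, H₁: p ≠ 0.37
Standard error: SE = √(p₀(1-p₀)/n) = √(0.37×0.63/107) = 0.046674
z-statistic: z = (p̂ - p₀)/SE = (0.464 - 0.37)/0.046674 = 2.0140
Critical value: z_0.025 = ±1.960
p-value = 0.0440
Decision: reject H₀ at α = 0.05

Answer: z = 2.0140, reject H₀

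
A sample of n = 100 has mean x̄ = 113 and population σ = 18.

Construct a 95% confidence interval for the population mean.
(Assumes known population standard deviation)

Answer: (109.4720, 116.5280)

Derivation:
Confidence level: 95%, α = 0.05
z_0.025 = 1.960
SE = σ/√n = 18/√100 = 1.8000
Margin of error = 1.960 × 1.8000 = 3.5280
CI: x̄ ± margin = 113 ± 3.5280
CI: (109.4720, 116.5280)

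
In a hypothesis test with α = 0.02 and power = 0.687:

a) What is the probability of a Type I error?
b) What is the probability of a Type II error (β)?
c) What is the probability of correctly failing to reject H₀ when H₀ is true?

Answer: a) 0.02, b) 0.313, c) 0.98

Derivation:
a) Type I error probability = α = 0.02
b) Power = P(reject H₀ | H₁ true) = 1 - β = 0.687, so Type II error probability = β = 1 - Power = 0.313
c) P(fail to reject H₀ | H₀ true) = 1 - α = 0.98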